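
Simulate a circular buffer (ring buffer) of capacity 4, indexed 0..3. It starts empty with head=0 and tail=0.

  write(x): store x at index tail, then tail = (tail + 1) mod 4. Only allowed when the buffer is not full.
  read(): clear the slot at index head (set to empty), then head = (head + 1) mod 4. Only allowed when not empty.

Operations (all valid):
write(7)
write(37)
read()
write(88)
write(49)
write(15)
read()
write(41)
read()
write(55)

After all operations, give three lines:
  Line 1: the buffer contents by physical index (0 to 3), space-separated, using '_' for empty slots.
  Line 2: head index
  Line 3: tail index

write(7): buf=[7 _ _ _], head=0, tail=1, size=1
write(37): buf=[7 37 _ _], head=0, tail=2, size=2
read(): buf=[_ 37 _ _], head=1, tail=2, size=1
write(88): buf=[_ 37 88 _], head=1, tail=3, size=2
write(49): buf=[_ 37 88 49], head=1, tail=0, size=3
write(15): buf=[15 37 88 49], head=1, tail=1, size=4
read(): buf=[15 _ 88 49], head=2, tail=1, size=3
write(41): buf=[15 41 88 49], head=2, tail=2, size=4
read(): buf=[15 41 _ 49], head=3, tail=2, size=3
write(55): buf=[15 41 55 49], head=3, tail=3, size=4

Answer: 15 41 55 49
3
3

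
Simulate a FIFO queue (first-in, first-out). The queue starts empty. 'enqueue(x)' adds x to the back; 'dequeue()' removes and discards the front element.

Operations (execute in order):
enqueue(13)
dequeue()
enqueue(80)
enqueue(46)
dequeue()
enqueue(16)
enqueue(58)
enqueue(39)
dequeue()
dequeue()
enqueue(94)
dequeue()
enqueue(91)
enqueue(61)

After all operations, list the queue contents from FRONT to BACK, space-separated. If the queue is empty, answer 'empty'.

enqueue(13): [13]
dequeue(): []
enqueue(80): [80]
enqueue(46): [80, 46]
dequeue(): [46]
enqueue(16): [46, 16]
enqueue(58): [46, 16, 58]
enqueue(39): [46, 16, 58, 39]
dequeue(): [16, 58, 39]
dequeue(): [58, 39]
enqueue(94): [58, 39, 94]
dequeue(): [39, 94]
enqueue(91): [39, 94, 91]
enqueue(61): [39, 94, 91, 61]

Answer: 39 94 91 61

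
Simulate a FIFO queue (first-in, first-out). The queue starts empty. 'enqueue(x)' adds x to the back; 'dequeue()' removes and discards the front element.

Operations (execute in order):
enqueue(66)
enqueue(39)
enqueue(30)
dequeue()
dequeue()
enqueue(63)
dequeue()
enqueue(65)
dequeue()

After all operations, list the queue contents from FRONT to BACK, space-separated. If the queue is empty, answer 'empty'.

enqueue(66): [66]
enqueue(39): [66, 39]
enqueue(30): [66, 39, 30]
dequeue(): [39, 30]
dequeue(): [30]
enqueue(63): [30, 63]
dequeue(): [63]
enqueue(65): [63, 65]
dequeue(): [65]

Answer: 65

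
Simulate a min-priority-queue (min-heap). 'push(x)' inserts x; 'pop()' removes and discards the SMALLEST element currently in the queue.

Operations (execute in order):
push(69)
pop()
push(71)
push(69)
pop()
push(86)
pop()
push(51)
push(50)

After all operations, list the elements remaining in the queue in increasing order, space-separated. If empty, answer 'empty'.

push(69): heap contents = [69]
pop() → 69: heap contents = []
push(71): heap contents = [71]
push(69): heap contents = [69, 71]
pop() → 69: heap contents = [71]
push(86): heap contents = [71, 86]
pop() → 71: heap contents = [86]
push(51): heap contents = [51, 86]
push(50): heap contents = [50, 51, 86]

Answer: 50 51 86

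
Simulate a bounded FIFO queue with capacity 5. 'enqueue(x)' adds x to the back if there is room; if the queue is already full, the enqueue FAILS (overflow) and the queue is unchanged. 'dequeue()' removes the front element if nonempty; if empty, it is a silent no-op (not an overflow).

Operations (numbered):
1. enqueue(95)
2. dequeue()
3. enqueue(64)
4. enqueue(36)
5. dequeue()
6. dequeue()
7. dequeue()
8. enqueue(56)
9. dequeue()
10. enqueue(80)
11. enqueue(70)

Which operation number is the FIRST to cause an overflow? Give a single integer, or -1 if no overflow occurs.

1. enqueue(95): size=1
2. dequeue(): size=0
3. enqueue(64): size=1
4. enqueue(36): size=2
5. dequeue(): size=1
6. dequeue(): size=0
7. dequeue(): empty, no-op, size=0
8. enqueue(56): size=1
9. dequeue(): size=0
10. enqueue(80): size=1
11. enqueue(70): size=2

Answer: -1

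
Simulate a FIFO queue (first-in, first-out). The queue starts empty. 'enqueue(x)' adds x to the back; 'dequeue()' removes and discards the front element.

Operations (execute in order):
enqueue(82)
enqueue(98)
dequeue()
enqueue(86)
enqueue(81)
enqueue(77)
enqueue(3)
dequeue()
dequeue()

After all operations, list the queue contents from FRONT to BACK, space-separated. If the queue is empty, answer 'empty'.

enqueue(82): [82]
enqueue(98): [82, 98]
dequeue(): [98]
enqueue(86): [98, 86]
enqueue(81): [98, 86, 81]
enqueue(77): [98, 86, 81, 77]
enqueue(3): [98, 86, 81, 77, 3]
dequeue(): [86, 81, 77, 3]
dequeue(): [81, 77, 3]

Answer: 81 77 3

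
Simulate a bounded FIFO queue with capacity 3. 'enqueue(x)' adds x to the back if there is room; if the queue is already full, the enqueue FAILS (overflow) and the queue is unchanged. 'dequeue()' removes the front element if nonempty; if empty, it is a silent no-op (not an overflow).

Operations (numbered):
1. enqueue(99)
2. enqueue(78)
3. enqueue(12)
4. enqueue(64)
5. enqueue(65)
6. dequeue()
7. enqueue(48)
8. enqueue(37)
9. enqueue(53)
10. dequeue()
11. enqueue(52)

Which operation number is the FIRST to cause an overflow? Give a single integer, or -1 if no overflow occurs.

Answer: 4

Derivation:
1. enqueue(99): size=1
2. enqueue(78): size=2
3. enqueue(12): size=3
4. enqueue(64): size=3=cap → OVERFLOW (fail)
5. enqueue(65): size=3=cap → OVERFLOW (fail)
6. dequeue(): size=2
7. enqueue(48): size=3
8. enqueue(37): size=3=cap → OVERFLOW (fail)
9. enqueue(53): size=3=cap → OVERFLOW (fail)
10. dequeue(): size=2
11. enqueue(52): size=3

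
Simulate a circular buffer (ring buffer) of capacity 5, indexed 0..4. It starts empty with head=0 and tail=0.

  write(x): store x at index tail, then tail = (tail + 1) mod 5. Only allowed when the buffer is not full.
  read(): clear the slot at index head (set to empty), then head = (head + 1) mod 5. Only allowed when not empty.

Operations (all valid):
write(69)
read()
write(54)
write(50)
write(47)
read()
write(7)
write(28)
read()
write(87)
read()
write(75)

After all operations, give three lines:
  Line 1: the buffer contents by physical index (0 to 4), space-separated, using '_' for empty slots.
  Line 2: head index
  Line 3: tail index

Answer: 28 87 75 _ 7
4
3

Derivation:
write(69): buf=[69 _ _ _ _], head=0, tail=1, size=1
read(): buf=[_ _ _ _ _], head=1, tail=1, size=0
write(54): buf=[_ 54 _ _ _], head=1, tail=2, size=1
write(50): buf=[_ 54 50 _ _], head=1, tail=3, size=2
write(47): buf=[_ 54 50 47 _], head=1, tail=4, size=3
read(): buf=[_ _ 50 47 _], head=2, tail=4, size=2
write(7): buf=[_ _ 50 47 7], head=2, tail=0, size=3
write(28): buf=[28 _ 50 47 7], head=2, tail=1, size=4
read(): buf=[28 _ _ 47 7], head=3, tail=1, size=3
write(87): buf=[28 87 _ 47 7], head=3, tail=2, size=4
read(): buf=[28 87 _ _ 7], head=4, tail=2, size=3
write(75): buf=[28 87 75 _ 7], head=4, tail=3, size=4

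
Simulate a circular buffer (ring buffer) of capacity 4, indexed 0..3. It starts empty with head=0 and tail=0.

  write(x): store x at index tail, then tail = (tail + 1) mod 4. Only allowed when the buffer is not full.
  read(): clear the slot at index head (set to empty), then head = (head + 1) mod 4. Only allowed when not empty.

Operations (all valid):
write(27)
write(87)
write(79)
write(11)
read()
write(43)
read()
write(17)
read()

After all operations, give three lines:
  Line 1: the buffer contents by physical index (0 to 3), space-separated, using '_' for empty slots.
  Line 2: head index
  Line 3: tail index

write(27): buf=[27 _ _ _], head=0, tail=1, size=1
write(87): buf=[27 87 _ _], head=0, tail=2, size=2
write(79): buf=[27 87 79 _], head=0, tail=3, size=3
write(11): buf=[27 87 79 11], head=0, tail=0, size=4
read(): buf=[_ 87 79 11], head=1, tail=0, size=3
write(43): buf=[43 87 79 11], head=1, tail=1, size=4
read(): buf=[43 _ 79 11], head=2, tail=1, size=3
write(17): buf=[43 17 79 11], head=2, tail=2, size=4
read(): buf=[43 17 _ 11], head=3, tail=2, size=3

Answer: 43 17 _ 11
3
2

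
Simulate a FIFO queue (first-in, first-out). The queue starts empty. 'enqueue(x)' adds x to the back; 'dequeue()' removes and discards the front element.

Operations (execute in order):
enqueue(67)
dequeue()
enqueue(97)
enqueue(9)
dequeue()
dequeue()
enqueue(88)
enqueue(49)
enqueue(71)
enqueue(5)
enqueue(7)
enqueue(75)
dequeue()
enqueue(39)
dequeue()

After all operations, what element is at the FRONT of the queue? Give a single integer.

enqueue(67): queue = [67]
dequeue(): queue = []
enqueue(97): queue = [97]
enqueue(9): queue = [97, 9]
dequeue(): queue = [9]
dequeue(): queue = []
enqueue(88): queue = [88]
enqueue(49): queue = [88, 49]
enqueue(71): queue = [88, 49, 71]
enqueue(5): queue = [88, 49, 71, 5]
enqueue(7): queue = [88, 49, 71, 5, 7]
enqueue(75): queue = [88, 49, 71, 5, 7, 75]
dequeue(): queue = [49, 71, 5, 7, 75]
enqueue(39): queue = [49, 71, 5, 7, 75, 39]
dequeue(): queue = [71, 5, 7, 75, 39]

Answer: 71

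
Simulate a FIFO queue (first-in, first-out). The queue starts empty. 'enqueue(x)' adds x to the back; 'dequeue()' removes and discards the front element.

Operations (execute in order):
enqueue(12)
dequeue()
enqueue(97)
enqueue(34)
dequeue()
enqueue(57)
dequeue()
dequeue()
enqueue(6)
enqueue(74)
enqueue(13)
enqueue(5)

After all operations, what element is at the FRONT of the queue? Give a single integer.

Answer: 6

Derivation:
enqueue(12): queue = [12]
dequeue(): queue = []
enqueue(97): queue = [97]
enqueue(34): queue = [97, 34]
dequeue(): queue = [34]
enqueue(57): queue = [34, 57]
dequeue(): queue = [57]
dequeue(): queue = []
enqueue(6): queue = [6]
enqueue(74): queue = [6, 74]
enqueue(13): queue = [6, 74, 13]
enqueue(5): queue = [6, 74, 13, 5]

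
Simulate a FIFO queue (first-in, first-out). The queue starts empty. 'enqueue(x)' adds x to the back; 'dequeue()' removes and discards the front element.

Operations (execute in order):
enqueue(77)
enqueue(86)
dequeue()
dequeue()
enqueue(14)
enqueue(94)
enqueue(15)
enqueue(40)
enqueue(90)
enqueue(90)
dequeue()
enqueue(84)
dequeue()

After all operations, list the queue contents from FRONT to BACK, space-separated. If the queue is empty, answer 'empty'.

Answer: 15 40 90 90 84

Derivation:
enqueue(77): [77]
enqueue(86): [77, 86]
dequeue(): [86]
dequeue(): []
enqueue(14): [14]
enqueue(94): [14, 94]
enqueue(15): [14, 94, 15]
enqueue(40): [14, 94, 15, 40]
enqueue(90): [14, 94, 15, 40, 90]
enqueue(90): [14, 94, 15, 40, 90, 90]
dequeue(): [94, 15, 40, 90, 90]
enqueue(84): [94, 15, 40, 90, 90, 84]
dequeue(): [15, 40, 90, 90, 84]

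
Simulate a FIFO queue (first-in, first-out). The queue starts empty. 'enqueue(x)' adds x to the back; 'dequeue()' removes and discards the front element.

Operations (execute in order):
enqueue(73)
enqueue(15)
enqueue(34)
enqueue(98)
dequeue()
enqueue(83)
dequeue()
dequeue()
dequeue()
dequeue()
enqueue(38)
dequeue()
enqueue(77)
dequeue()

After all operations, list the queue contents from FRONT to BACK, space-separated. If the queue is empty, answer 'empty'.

Answer: empty

Derivation:
enqueue(73): [73]
enqueue(15): [73, 15]
enqueue(34): [73, 15, 34]
enqueue(98): [73, 15, 34, 98]
dequeue(): [15, 34, 98]
enqueue(83): [15, 34, 98, 83]
dequeue(): [34, 98, 83]
dequeue(): [98, 83]
dequeue(): [83]
dequeue(): []
enqueue(38): [38]
dequeue(): []
enqueue(77): [77]
dequeue(): []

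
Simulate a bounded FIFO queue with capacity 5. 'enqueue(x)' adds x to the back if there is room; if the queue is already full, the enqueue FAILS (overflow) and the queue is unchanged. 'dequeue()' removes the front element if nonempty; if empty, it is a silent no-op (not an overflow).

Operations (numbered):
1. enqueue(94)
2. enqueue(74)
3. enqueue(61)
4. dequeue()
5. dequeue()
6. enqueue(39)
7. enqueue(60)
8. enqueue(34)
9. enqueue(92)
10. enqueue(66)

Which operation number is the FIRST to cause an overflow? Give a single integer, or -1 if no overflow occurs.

1. enqueue(94): size=1
2. enqueue(74): size=2
3. enqueue(61): size=3
4. dequeue(): size=2
5. dequeue(): size=1
6. enqueue(39): size=2
7. enqueue(60): size=3
8. enqueue(34): size=4
9. enqueue(92): size=5
10. enqueue(66): size=5=cap → OVERFLOW (fail)

Answer: 10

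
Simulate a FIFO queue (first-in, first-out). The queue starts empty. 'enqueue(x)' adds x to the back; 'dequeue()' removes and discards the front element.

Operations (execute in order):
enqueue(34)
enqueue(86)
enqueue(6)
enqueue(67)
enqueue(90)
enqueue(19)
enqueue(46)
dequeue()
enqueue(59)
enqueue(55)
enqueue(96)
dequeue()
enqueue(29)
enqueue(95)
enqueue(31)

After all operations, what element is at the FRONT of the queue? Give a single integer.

enqueue(34): queue = [34]
enqueue(86): queue = [34, 86]
enqueue(6): queue = [34, 86, 6]
enqueue(67): queue = [34, 86, 6, 67]
enqueue(90): queue = [34, 86, 6, 67, 90]
enqueue(19): queue = [34, 86, 6, 67, 90, 19]
enqueue(46): queue = [34, 86, 6, 67, 90, 19, 46]
dequeue(): queue = [86, 6, 67, 90, 19, 46]
enqueue(59): queue = [86, 6, 67, 90, 19, 46, 59]
enqueue(55): queue = [86, 6, 67, 90, 19, 46, 59, 55]
enqueue(96): queue = [86, 6, 67, 90, 19, 46, 59, 55, 96]
dequeue(): queue = [6, 67, 90, 19, 46, 59, 55, 96]
enqueue(29): queue = [6, 67, 90, 19, 46, 59, 55, 96, 29]
enqueue(95): queue = [6, 67, 90, 19, 46, 59, 55, 96, 29, 95]
enqueue(31): queue = [6, 67, 90, 19, 46, 59, 55, 96, 29, 95, 31]

Answer: 6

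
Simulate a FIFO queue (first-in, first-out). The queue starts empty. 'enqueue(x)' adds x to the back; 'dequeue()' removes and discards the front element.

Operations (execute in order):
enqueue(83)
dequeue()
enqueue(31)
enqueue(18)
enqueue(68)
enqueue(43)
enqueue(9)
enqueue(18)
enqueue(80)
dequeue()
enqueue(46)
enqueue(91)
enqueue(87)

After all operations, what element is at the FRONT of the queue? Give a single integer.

Answer: 18

Derivation:
enqueue(83): queue = [83]
dequeue(): queue = []
enqueue(31): queue = [31]
enqueue(18): queue = [31, 18]
enqueue(68): queue = [31, 18, 68]
enqueue(43): queue = [31, 18, 68, 43]
enqueue(9): queue = [31, 18, 68, 43, 9]
enqueue(18): queue = [31, 18, 68, 43, 9, 18]
enqueue(80): queue = [31, 18, 68, 43, 9, 18, 80]
dequeue(): queue = [18, 68, 43, 9, 18, 80]
enqueue(46): queue = [18, 68, 43, 9, 18, 80, 46]
enqueue(91): queue = [18, 68, 43, 9, 18, 80, 46, 91]
enqueue(87): queue = [18, 68, 43, 9, 18, 80, 46, 91, 87]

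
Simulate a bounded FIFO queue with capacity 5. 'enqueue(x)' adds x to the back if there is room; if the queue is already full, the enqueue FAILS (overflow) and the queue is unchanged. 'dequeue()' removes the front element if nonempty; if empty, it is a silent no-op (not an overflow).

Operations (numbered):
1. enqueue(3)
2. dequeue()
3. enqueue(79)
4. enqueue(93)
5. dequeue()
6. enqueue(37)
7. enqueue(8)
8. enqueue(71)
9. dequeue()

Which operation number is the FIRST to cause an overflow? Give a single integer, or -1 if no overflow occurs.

Answer: -1

Derivation:
1. enqueue(3): size=1
2. dequeue(): size=0
3. enqueue(79): size=1
4. enqueue(93): size=2
5. dequeue(): size=1
6. enqueue(37): size=2
7. enqueue(8): size=3
8. enqueue(71): size=4
9. dequeue(): size=3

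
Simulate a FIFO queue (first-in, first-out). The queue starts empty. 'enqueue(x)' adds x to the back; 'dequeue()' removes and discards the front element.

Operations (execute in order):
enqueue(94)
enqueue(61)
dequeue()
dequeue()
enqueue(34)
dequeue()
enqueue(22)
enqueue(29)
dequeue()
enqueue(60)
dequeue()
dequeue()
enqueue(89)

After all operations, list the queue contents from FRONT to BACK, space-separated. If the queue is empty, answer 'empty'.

enqueue(94): [94]
enqueue(61): [94, 61]
dequeue(): [61]
dequeue(): []
enqueue(34): [34]
dequeue(): []
enqueue(22): [22]
enqueue(29): [22, 29]
dequeue(): [29]
enqueue(60): [29, 60]
dequeue(): [60]
dequeue(): []
enqueue(89): [89]

Answer: 89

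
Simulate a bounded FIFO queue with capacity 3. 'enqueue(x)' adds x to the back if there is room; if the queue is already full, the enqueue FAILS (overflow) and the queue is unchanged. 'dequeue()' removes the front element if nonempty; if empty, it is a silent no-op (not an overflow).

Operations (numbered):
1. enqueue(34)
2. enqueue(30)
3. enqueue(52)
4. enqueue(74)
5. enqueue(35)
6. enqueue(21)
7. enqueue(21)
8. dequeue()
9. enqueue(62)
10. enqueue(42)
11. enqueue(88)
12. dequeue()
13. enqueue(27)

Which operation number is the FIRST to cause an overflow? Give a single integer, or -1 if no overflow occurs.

Answer: 4

Derivation:
1. enqueue(34): size=1
2. enqueue(30): size=2
3. enqueue(52): size=3
4. enqueue(74): size=3=cap → OVERFLOW (fail)
5. enqueue(35): size=3=cap → OVERFLOW (fail)
6. enqueue(21): size=3=cap → OVERFLOW (fail)
7. enqueue(21): size=3=cap → OVERFLOW (fail)
8. dequeue(): size=2
9. enqueue(62): size=3
10. enqueue(42): size=3=cap → OVERFLOW (fail)
11. enqueue(88): size=3=cap → OVERFLOW (fail)
12. dequeue(): size=2
13. enqueue(27): size=3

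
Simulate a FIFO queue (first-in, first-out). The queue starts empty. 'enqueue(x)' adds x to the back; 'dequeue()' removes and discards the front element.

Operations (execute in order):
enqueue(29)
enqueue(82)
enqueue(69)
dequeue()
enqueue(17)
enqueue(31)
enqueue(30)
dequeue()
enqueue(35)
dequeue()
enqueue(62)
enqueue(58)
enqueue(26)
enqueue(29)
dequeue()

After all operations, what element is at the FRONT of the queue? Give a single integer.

Answer: 31

Derivation:
enqueue(29): queue = [29]
enqueue(82): queue = [29, 82]
enqueue(69): queue = [29, 82, 69]
dequeue(): queue = [82, 69]
enqueue(17): queue = [82, 69, 17]
enqueue(31): queue = [82, 69, 17, 31]
enqueue(30): queue = [82, 69, 17, 31, 30]
dequeue(): queue = [69, 17, 31, 30]
enqueue(35): queue = [69, 17, 31, 30, 35]
dequeue(): queue = [17, 31, 30, 35]
enqueue(62): queue = [17, 31, 30, 35, 62]
enqueue(58): queue = [17, 31, 30, 35, 62, 58]
enqueue(26): queue = [17, 31, 30, 35, 62, 58, 26]
enqueue(29): queue = [17, 31, 30, 35, 62, 58, 26, 29]
dequeue(): queue = [31, 30, 35, 62, 58, 26, 29]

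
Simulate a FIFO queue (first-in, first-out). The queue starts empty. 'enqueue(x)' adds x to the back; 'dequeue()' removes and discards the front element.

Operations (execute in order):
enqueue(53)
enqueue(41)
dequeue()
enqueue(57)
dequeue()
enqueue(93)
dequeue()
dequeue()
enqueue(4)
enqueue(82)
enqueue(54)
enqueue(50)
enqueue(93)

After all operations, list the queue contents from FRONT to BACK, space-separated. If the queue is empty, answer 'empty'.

enqueue(53): [53]
enqueue(41): [53, 41]
dequeue(): [41]
enqueue(57): [41, 57]
dequeue(): [57]
enqueue(93): [57, 93]
dequeue(): [93]
dequeue(): []
enqueue(4): [4]
enqueue(82): [4, 82]
enqueue(54): [4, 82, 54]
enqueue(50): [4, 82, 54, 50]
enqueue(93): [4, 82, 54, 50, 93]

Answer: 4 82 54 50 93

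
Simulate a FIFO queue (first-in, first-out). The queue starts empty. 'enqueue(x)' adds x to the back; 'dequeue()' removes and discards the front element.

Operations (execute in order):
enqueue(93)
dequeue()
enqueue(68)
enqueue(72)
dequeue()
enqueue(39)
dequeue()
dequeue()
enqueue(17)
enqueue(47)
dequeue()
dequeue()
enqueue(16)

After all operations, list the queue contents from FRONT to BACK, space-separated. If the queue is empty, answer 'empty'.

enqueue(93): [93]
dequeue(): []
enqueue(68): [68]
enqueue(72): [68, 72]
dequeue(): [72]
enqueue(39): [72, 39]
dequeue(): [39]
dequeue(): []
enqueue(17): [17]
enqueue(47): [17, 47]
dequeue(): [47]
dequeue(): []
enqueue(16): [16]

Answer: 16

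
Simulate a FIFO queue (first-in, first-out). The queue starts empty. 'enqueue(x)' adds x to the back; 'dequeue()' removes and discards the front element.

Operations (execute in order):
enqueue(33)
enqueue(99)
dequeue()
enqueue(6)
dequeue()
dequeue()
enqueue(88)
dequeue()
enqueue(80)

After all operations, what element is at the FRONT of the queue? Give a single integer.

Answer: 80

Derivation:
enqueue(33): queue = [33]
enqueue(99): queue = [33, 99]
dequeue(): queue = [99]
enqueue(6): queue = [99, 6]
dequeue(): queue = [6]
dequeue(): queue = []
enqueue(88): queue = [88]
dequeue(): queue = []
enqueue(80): queue = [80]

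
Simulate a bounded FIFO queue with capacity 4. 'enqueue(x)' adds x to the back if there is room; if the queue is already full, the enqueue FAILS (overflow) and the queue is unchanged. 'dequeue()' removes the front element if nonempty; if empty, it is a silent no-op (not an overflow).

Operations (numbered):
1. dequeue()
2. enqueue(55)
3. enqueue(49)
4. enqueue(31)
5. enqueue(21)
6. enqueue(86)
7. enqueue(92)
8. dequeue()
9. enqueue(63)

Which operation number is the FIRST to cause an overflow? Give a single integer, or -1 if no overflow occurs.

Answer: 6

Derivation:
1. dequeue(): empty, no-op, size=0
2. enqueue(55): size=1
3. enqueue(49): size=2
4. enqueue(31): size=3
5. enqueue(21): size=4
6. enqueue(86): size=4=cap → OVERFLOW (fail)
7. enqueue(92): size=4=cap → OVERFLOW (fail)
8. dequeue(): size=3
9. enqueue(63): size=4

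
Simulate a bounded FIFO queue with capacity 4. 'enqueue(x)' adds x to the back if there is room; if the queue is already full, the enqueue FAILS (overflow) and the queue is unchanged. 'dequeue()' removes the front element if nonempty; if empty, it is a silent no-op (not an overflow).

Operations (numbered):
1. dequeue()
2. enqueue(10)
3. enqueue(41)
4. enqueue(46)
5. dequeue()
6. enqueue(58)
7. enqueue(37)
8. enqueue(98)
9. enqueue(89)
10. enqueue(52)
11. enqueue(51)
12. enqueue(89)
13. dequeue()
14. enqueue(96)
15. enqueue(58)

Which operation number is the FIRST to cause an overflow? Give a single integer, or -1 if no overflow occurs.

1. dequeue(): empty, no-op, size=0
2. enqueue(10): size=1
3. enqueue(41): size=2
4. enqueue(46): size=3
5. dequeue(): size=2
6. enqueue(58): size=3
7. enqueue(37): size=4
8. enqueue(98): size=4=cap → OVERFLOW (fail)
9. enqueue(89): size=4=cap → OVERFLOW (fail)
10. enqueue(52): size=4=cap → OVERFLOW (fail)
11. enqueue(51): size=4=cap → OVERFLOW (fail)
12. enqueue(89): size=4=cap → OVERFLOW (fail)
13. dequeue(): size=3
14. enqueue(96): size=4
15. enqueue(58): size=4=cap → OVERFLOW (fail)

Answer: 8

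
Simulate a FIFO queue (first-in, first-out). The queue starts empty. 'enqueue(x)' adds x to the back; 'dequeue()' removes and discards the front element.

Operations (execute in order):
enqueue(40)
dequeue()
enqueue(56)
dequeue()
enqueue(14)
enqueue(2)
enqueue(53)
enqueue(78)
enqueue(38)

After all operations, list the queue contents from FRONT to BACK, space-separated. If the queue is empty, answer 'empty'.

enqueue(40): [40]
dequeue(): []
enqueue(56): [56]
dequeue(): []
enqueue(14): [14]
enqueue(2): [14, 2]
enqueue(53): [14, 2, 53]
enqueue(78): [14, 2, 53, 78]
enqueue(38): [14, 2, 53, 78, 38]

Answer: 14 2 53 78 38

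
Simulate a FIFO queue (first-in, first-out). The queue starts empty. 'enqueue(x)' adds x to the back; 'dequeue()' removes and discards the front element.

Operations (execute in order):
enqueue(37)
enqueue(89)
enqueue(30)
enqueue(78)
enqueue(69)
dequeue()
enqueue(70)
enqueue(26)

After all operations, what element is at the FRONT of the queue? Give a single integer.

Answer: 89

Derivation:
enqueue(37): queue = [37]
enqueue(89): queue = [37, 89]
enqueue(30): queue = [37, 89, 30]
enqueue(78): queue = [37, 89, 30, 78]
enqueue(69): queue = [37, 89, 30, 78, 69]
dequeue(): queue = [89, 30, 78, 69]
enqueue(70): queue = [89, 30, 78, 69, 70]
enqueue(26): queue = [89, 30, 78, 69, 70, 26]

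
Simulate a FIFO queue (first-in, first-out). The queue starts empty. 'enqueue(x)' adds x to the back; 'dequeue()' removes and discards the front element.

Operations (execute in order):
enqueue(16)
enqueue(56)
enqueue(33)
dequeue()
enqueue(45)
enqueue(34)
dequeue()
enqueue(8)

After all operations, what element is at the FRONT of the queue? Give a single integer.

Answer: 33

Derivation:
enqueue(16): queue = [16]
enqueue(56): queue = [16, 56]
enqueue(33): queue = [16, 56, 33]
dequeue(): queue = [56, 33]
enqueue(45): queue = [56, 33, 45]
enqueue(34): queue = [56, 33, 45, 34]
dequeue(): queue = [33, 45, 34]
enqueue(8): queue = [33, 45, 34, 8]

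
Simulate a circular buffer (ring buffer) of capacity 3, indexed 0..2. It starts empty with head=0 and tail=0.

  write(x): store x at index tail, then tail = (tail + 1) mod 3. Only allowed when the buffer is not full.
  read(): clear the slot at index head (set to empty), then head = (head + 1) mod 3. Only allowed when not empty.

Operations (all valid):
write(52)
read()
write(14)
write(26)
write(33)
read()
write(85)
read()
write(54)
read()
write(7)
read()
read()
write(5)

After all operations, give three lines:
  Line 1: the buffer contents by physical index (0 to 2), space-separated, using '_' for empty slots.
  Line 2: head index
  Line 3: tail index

Answer: 7 5 _
0
2

Derivation:
write(52): buf=[52 _ _], head=0, tail=1, size=1
read(): buf=[_ _ _], head=1, tail=1, size=0
write(14): buf=[_ 14 _], head=1, tail=2, size=1
write(26): buf=[_ 14 26], head=1, tail=0, size=2
write(33): buf=[33 14 26], head=1, tail=1, size=3
read(): buf=[33 _ 26], head=2, tail=1, size=2
write(85): buf=[33 85 26], head=2, tail=2, size=3
read(): buf=[33 85 _], head=0, tail=2, size=2
write(54): buf=[33 85 54], head=0, tail=0, size=3
read(): buf=[_ 85 54], head=1, tail=0, size=2
write(7): buf=[7 85 54], head=1, tail=1, size=3
read(): buf=[7 _ 54], head=2, tail=1, size=2
read(): buf=[7 _ _], head=0, tail=1, size=1
write(5): buf=[7 5 _], head=0, tail=2, size=2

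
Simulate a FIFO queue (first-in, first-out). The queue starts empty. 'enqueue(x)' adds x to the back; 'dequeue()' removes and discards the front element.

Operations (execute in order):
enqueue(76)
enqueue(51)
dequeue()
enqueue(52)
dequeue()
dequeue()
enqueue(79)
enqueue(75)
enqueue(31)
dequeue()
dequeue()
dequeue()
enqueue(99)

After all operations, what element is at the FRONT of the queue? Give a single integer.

enqueue(76): queue = [76]
enqueue(51): queue = [76, 51]
dequeue(): queue = [51]
enqueue(52): queue = [51, 52]
dequeue(): queue = [52]
dequeue(): queue = []
enqueue(79): queue = [79]
enqueue(75): queue = [79, 75]
enqueue(31): queue = [79, 75, 31]
dequeue(): queue = [75, 31]
dequeue(): queue = [31]
dequeue(): queue = []
enqueue(99): queue = [99]

Answer: 99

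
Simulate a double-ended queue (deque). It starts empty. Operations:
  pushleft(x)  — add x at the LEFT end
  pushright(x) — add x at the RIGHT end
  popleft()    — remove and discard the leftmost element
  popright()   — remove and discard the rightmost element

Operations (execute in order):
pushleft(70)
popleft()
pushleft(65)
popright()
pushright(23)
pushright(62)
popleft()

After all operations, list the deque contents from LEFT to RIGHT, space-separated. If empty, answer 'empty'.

pushleft(70): [70]
popleft(): []
pushleft(65): [65]
popright(): []
pushright(23): [23]
pushright(62): [23, 62]
popleft(): [62]

Answer: 62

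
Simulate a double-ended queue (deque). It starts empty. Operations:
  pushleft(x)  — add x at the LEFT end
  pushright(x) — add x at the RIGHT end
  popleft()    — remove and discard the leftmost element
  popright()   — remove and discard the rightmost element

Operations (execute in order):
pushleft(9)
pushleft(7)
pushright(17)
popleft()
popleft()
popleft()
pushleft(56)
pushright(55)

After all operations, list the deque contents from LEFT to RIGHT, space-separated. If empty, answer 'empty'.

pushleft(9): [9]
pushleft(7): [7, 9]
pushright(17): [7, 9, 17]
popleft(): [9, 17]
popleft(): [17]
popleft(): []
pushleft(56): [56]
pushright(55): [56, 55]

Answer: 56 55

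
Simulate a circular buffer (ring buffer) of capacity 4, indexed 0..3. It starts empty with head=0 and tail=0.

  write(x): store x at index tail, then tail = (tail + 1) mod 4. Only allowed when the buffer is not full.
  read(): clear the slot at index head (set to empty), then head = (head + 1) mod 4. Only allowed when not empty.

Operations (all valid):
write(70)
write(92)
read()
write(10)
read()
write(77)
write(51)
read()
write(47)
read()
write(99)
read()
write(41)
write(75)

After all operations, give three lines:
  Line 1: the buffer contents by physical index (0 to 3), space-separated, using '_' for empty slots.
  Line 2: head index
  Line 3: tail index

Answer: 75 47 99 41
1
1

Derivation:
write(70): buf=[70 _ _ _], head=0, tail=1, size=1
write(92): buf=[70 92 _ _], head=0, tail=2, size=2
read(): buf=[_ 92 _ _], head=1, tail=2, size=1
write(10): buf=[_ 92 10 _], head=1, tail=3, size=2
read(): buf=[_ _ 10 _], head=2, tail=3, size=1
write(77): buf=[_ _ 10 77], head=2, tail=0, size=2
write(51): buf=[51 _ 10 77], head=2, tail=1, size=3
read(): buf=[51 _ _ 77], head=3, tail=1, size=2
write(47): buf=[51 47 _ 77], head=3, tail=2, size=3
read(): buf=[51 47 _ _], head=0, tail=2, size=2
write(99): buf=[51 47 99 _], head=0, tail=3, size=3
read(): buf=[_ 47 99 _], head=1, tail=3, size=2
write(41): buf=[_ 47 99 41], head=1, tail=0, size=3
write(75): buf=[75 47 99 41], head=1, tail=1, size=4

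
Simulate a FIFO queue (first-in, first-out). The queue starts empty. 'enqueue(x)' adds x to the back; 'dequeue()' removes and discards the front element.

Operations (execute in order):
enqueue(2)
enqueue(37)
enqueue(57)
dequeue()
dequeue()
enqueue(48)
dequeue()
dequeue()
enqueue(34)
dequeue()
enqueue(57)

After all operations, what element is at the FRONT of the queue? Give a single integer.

enqueue(2): queue = [2]
enqueue(37): queue = [2, 37]
enqueue(57): queue = [2, 37, 57]
dequeue(): queue = [37, 57]
dequeue(): queue = [57]
enqueue(48): queue = [57, 48]
dequeue(): queue = [48]
dequeue(): queue = []
enqueue(34): queue = [34]
dequeue(): queue = []
enqueue(57): queue = [57]

Answer: 57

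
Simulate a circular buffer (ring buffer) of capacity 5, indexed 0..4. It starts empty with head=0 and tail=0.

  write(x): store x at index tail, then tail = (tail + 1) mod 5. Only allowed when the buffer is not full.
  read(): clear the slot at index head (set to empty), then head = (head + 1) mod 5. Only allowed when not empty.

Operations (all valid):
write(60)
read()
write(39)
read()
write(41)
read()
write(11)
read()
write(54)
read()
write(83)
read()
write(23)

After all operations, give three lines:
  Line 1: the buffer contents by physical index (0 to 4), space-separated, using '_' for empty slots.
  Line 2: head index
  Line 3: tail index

Answer: _ 23 _ _ _
1
2

Derivation:
write(60): buf=[60 _ _ _ _], head=0, tail=1, size=1
read(): buf=[_ _ _ _ _], head=1, tail=1, size=0
write(39): buf=[_ 39 _ _ _], head=1, tail=2, size=1
read(): buf=[_ _ _ _ _], head=2, tail=2, size=0
write(41): buf=[_ _ 41 _ _], head=2, tail=3, size=1
read(): buf=[_ _ _ _ _], head=3, tail=3, size=0
write(11): buf=[_ _ _ 11 _], head=3, tail=4, size=1
read(): buf=[_ _ _ _ _], head=4, tail=4, size=0
write(54): buf=[_ _ _ _ 54], head=4, tail=0, size=1
read(): buf=[_ _ _ _ _], head=0, tail=0, size=0
write(83): buf=[83 _ _ _ _], head=0, tail=1, size=1
read(): buf=[_ _ _ _ _], head=1, tail=1, size=0
write(23): buf=[_ 23 _ _ _], head=1, tail=2, size=1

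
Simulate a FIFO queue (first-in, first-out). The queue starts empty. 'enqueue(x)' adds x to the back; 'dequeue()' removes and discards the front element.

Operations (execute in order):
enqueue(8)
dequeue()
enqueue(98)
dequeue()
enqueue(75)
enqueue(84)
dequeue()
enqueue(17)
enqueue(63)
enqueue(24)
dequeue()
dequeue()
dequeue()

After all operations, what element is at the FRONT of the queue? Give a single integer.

Answer: 24

Derivation:
enqueue(8): queue = [8]
dequeue(): queue = []
enqueue(98): queue = [98]
dequeue(): queue = []
enqueue(75): queue = [75]
enqueue(84): queue = [75, 84]
dequeue(): queue = [84]
enqueue(17): queue = [84, 17]
enqueue(63): queue = [84, 17, 63]
enqueue(24): queue = [84, 17, 63, 24]
dequeue(): queue = [17, 63, 24]
dequeue(): queue = [63, 24]
dequeue(): queue = [24]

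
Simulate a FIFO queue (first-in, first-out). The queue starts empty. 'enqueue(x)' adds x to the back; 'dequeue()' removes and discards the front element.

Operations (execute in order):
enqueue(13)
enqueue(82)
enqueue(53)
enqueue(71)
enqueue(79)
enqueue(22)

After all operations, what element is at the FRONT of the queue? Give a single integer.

Answer: 13

Derivation:
enqueue(13): queue = [13]
enqueue(82): queue = [13, 82]
enqueue(53): queue = [13, 82, 53]
enqueue(71): queue = [13, 82, 53, 71]
enqueue(79): queue = [13, 82, 53, 71, 79]
enqueue(22): queue = [13, 82, 53, 71, 79, 22]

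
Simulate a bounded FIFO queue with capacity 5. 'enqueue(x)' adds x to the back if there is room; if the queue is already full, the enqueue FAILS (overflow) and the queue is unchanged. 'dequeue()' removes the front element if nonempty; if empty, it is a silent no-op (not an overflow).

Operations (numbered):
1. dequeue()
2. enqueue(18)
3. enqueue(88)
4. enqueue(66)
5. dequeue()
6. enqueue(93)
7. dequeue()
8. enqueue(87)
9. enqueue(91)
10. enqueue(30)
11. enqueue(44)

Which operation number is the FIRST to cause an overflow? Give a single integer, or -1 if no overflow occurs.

1. dequeue(): empty, no-op, size=0
2. enqueue(18): size=1
3. enqueue(88): size=2
4. enqueue(66): size=3
5. dequeue(): size=2
6. enqueue(93): size=3
7. dequeue(): size=2
8. enqueue(87): size=3
9. enqueue(91): size=4
10. enqueue(30): size=5
11. enqueue(44): size=5=cap → OVERFLOW (fail)

Answer: 11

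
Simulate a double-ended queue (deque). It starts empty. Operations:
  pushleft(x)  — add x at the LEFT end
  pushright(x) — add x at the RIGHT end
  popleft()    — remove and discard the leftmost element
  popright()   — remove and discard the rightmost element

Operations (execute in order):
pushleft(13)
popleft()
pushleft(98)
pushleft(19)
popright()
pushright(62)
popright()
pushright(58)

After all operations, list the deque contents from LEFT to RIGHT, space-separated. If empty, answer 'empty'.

Answer: 19 58

Derivation:
pushleft(13): [13]
popleft(): []
pushleft(98): [98]
pushleft(19): [19, 98]
popright(): [19]
pushright(62): [19, 62]
popright(): [19]
pushright(58): [19, 58]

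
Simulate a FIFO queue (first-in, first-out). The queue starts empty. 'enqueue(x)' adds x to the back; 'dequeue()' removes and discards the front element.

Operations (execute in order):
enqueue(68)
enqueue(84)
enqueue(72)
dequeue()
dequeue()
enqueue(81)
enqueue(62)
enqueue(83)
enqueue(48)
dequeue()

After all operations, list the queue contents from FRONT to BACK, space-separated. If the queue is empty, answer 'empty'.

Answer: 81 62 83 48

Derivation:
enqueue(68): [68]
enqueue(84): [68, 84]
enqueue(72): [68, 84, 72]
dequeue(): [84, 72]
dequeue(): [72]
enqueue(81): [72, 81]
enqueue(62): [72, 81, 62]
enqueue(83): [72, 81, 62, 83]
enqueue(48): [72, 81, 62, 83, 48]
dequeue(): [81, 62, 83, 48]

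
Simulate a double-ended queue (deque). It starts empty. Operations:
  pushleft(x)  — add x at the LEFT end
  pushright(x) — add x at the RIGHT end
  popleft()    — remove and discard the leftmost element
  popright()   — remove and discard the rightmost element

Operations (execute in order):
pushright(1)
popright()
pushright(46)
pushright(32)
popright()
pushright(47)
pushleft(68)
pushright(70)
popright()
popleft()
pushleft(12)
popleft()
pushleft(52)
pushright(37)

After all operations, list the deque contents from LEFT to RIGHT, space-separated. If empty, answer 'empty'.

Answer: 52 46 47 37

Derivation:
pushright(1): [1]
popright(): []
pushright(46): [46]
pushright(32): [46, 32]
popright(): [46]
pushright(47): [46, 47]
pushleft(68): [68, 46, 47]
pushright(70): [68, 46, 47, 70]
popright(): [68, 46, 47]
popleft(): [46, 47]
pushleft(12): [12, 46, 47]
popleft(): [46, 47]
pushleft(52): [52, 46, 47]
pushright(37): [52, 46, 47, 37]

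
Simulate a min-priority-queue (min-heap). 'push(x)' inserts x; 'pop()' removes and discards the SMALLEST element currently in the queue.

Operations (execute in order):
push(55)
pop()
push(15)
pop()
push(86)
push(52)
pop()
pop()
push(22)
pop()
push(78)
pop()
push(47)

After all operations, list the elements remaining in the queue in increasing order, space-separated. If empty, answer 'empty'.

Answer: 47

Derivation:
push(55): heap contents = [55]
pop() → 55: heap contents = []
push(15): heap contents = [15]
pop() → 15: heap contents = []
push(86): heap contents = [86]
push(52): heap contents = [52, 86]
pop() → 52: heap contents = [86]
pop() → 86: heap contents = []
push(22): heap contents = [22]
pop() → 22: heap contents = []
push(78): heap contents = [78]
pop() → 78: heap contents = []
push(47): heap contents = [47]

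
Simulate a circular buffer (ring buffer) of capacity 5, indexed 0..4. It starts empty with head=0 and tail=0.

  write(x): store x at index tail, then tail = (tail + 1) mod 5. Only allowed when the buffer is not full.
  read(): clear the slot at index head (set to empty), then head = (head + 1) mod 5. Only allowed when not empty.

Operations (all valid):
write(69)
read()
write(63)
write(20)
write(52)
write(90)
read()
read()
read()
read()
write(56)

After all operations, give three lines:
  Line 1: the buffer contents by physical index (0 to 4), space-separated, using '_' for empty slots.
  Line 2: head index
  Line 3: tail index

Answer: 56 _ _ _ _
0
1

Derivation:
write(69): buf=[69 _ _ _ _], head=0, tail=1, size=1
read(): buf=[_ _ _ _ _], head=1, tail=1, size=0
write(63): buf=[_ 63 _ _ _], head=1, tail=2, size=1
write(20): buf=[_ 63 20 _ _], head=1, tail=3, size=2
write(52): buf=[_ 63 20 52 _], head=1, tail=4, size=3
write(90): buf=[_ 63 20 52 90], head=1, tail=0, size=4
read(): buf=[_ _ 20 52 90], head=2, tail=0, size=3
read(): buf=[_ _ _ 52 90], head=3, tail=0, size=2
read(): buf=[_ _ _ _ 90], head=4, tail=0, size=1
read(): buf=[_ _ _ _ _], head=0, tail=0, size=0
write(56): buf=[56 _ _ _ _], head=0, tail=1, size=1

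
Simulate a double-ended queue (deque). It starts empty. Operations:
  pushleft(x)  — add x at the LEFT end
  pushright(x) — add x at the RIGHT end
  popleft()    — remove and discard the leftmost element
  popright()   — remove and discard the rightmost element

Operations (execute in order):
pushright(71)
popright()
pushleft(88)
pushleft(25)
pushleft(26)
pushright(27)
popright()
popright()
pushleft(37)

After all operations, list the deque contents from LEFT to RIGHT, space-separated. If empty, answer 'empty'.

Answer: 37 26 25

Derivation:
pushright(71): [71]
popright(): []
pushleft(88): [88]
pushleft(25): [25, 88]
pushleft(26): [26, 25, 88]
pushright(27): [26, 25, 88, 27]
popright(): [26, 25, 88]
popright(): [26, 25]
pushleft(37): [37, 26, 25]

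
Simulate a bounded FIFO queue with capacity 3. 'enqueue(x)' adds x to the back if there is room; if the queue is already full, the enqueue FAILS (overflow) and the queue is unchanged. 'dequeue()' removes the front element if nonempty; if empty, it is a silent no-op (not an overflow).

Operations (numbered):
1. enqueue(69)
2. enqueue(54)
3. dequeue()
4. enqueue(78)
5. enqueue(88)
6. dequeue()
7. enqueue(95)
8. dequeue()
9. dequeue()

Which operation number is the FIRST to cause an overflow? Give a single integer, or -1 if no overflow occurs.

Answer: -1

Derivation:
1. enqueue(69): size=1
2. enqueue(54): size=2
3. dequeue(): size=1
4. enqueue(78): size=2
5. enqueue(88): size=3
6. dequeue(): size=2
7. enqueue(95): size=3
8. dequeue(): size=2
9. dequeue(): size=1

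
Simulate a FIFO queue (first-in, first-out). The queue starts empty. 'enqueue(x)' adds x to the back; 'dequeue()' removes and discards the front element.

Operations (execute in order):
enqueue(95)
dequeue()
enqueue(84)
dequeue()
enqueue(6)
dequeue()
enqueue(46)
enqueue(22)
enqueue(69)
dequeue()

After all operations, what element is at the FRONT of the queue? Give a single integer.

enqueue(95): queue = [95]
dequeue(): queue = []
enqueue(84): queue = [84]
dequeue(): queue = []
enqueue(6): queue = [6]
dequeue(): queue = []
enqueue(46): queue = [46]
enqueue(22): queue = [46, 22]
enqueue(69): queue = [46, 22, 69]
dequeue(): queue = [22, 69]

Answer: 22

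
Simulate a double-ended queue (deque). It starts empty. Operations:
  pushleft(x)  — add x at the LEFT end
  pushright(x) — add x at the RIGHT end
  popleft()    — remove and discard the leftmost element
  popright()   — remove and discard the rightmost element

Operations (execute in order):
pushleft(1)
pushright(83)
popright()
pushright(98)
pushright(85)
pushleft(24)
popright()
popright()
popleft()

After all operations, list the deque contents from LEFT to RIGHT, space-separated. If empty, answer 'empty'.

Answer: 1

Derivation:
pushleft(1): [1]
pushright(83): [1, 83]
popright(): [1]
pushright(98): [1, 98]
pushright(85): [1, 98, 85]
pushleft(24): [24, 1, 98, 85]
popright(): [24, 1, 98]
popright(): [24, 1]
popleft(): [1]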